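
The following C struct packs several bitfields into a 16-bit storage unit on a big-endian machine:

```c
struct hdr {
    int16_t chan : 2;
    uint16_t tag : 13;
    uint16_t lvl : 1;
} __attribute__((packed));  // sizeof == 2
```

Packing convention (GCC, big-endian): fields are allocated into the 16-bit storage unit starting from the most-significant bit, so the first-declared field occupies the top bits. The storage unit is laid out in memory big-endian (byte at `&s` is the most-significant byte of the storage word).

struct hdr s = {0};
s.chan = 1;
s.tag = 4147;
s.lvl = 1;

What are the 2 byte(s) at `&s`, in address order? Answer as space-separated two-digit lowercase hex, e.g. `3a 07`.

60 67

chan (2b) val=1 bits=0x1 at bit 14: 0x4000
tag (13b) val=4147 bits=0x1033 at bit 1: 0x6066
lvl (1b) val=1 bits=0x1 at bit 0: 0x6067
word = 0x6067 → big-endian bytes:
  [0]=0x60  [1]=0x67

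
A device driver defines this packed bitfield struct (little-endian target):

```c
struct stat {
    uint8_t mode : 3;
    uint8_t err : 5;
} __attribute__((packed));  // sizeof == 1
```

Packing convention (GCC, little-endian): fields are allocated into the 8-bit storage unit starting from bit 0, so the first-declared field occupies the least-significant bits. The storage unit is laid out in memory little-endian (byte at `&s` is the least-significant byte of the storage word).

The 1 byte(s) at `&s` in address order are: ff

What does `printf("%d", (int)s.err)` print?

[0]=0xff (little-endian) → word 0xff
mode:3 @ bit 0 → (0xff>>0)&0x7 = 0x7
err:5 @ bit 3 → (0xff>>3)&0x1f = 0x1f  ←

31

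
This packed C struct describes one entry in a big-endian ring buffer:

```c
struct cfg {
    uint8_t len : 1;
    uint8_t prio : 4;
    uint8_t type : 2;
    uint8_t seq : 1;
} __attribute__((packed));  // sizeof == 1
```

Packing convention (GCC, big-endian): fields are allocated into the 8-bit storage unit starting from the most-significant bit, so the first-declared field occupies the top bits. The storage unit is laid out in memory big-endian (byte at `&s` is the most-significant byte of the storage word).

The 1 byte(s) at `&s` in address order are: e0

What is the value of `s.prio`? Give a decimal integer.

[0]=0xe0 (big-endian) → word 0xe0
len:1 @ bit 7 → (0xe0>>7)&0x1 = 0x1
prio:4 @ bit 3 → (0xe0>>3)&0xf = 0xc  ←
type:2 @ bit 1 → (0xe0>>1)&0x3 = 0x0
seq:1 @ bit 0 → (0xe0>>0)&0x1 = 0x0

12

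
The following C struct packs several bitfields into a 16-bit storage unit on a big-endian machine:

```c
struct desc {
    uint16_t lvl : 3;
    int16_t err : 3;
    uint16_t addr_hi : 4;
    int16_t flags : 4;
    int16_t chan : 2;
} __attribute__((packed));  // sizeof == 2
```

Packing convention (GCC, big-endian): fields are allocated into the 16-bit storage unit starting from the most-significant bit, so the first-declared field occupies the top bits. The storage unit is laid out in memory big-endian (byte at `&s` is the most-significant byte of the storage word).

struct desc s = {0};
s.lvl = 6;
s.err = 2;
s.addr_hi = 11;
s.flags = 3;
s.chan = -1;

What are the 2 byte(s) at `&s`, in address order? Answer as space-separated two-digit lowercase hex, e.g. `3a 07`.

ca cf

lvl:3 = 6 → 0x6 << 13 → word 0xc000
err:3 = 2 → 0x2 << 10 → word 0xc800
addr_hi:4 = 11 → 0xb << 6 → word 0xcac0
flags:4 = 3 → 0x3 << 2 → word 0xcacc
chan:2 = -1 → 0x3 << 0 → word 0xcacf
word = 0xcacf → big-endian bytes:
  [0]=0xca  [1]=0xcf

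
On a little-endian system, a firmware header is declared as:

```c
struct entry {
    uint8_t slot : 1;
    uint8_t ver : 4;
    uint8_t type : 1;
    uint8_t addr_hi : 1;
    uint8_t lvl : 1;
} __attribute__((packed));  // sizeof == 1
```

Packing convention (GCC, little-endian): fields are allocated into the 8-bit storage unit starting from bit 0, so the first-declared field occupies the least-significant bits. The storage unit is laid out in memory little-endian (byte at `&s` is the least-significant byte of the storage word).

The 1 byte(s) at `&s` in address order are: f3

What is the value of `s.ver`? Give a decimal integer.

[0]=0xf3 (little-endian) → word 0xf3
slot [0+:1] = (word>>0) & 0x1 = 1
ver [1+:4] = (word>>1) & 0xf = 9  ←
type [5+:1] = (word>>5) & 0x1 = 1
addr_hi [6+:1] = (word>>6) & 0x1 = 1
lvl [7+:1] = (word>>7) & 0x1 = 1

9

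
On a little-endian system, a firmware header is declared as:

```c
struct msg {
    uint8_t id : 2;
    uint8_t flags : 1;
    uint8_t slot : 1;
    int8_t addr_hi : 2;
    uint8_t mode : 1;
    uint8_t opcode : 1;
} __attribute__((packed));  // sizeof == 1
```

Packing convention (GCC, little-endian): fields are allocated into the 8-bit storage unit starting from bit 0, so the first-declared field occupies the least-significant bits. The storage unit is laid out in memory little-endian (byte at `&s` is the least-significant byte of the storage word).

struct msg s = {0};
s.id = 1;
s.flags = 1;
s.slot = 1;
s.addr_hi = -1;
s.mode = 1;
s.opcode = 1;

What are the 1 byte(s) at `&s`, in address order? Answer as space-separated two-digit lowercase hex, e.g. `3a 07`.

id (2b) val=1 bits=0x1 at bit 0: 0x01
flags (1b) val=1 bits=0x1 at bit 2: 0x05
slot (1b) val=1 bits=0x1 at bit 3: 0x0d
addr_hi (2b) val=-1 bits=0x3 at bit 4: 0x3d
mode (1b) val=1 bits=0x1 at bit 6: 0x7d
opcode (1b) val=1 bits=0x1 at bit 7: 0xfd
word = 0xfd → little-endian bytes:
  [0]=0xfd

fd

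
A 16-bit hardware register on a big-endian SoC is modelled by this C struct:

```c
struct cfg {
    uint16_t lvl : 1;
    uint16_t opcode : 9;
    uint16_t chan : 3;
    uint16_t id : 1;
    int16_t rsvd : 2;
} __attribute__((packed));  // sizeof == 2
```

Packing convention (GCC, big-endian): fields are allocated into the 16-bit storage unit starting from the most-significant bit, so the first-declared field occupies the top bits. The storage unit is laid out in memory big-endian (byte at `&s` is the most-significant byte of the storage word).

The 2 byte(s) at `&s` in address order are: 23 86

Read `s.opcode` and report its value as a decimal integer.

[0]=0x23 [1]=0x86 (big-endian) → word 0x2386
lvl:1 @ bit 15 → (0x2386>>15)&0x1 = 0x0
opcode:9 @ bit 6 → (0x2386>>6)&0x1ff = 0x8e  ←
chan:3 @ bit 3 → (0x2386>>3)&0x7 = 0x0
id:1 @ bit 2 → (0x2386>>2)&0x1 = 0x1
rsvd:2 @ bit 0 → (0x2386>>0)&0x3 = 0x2

142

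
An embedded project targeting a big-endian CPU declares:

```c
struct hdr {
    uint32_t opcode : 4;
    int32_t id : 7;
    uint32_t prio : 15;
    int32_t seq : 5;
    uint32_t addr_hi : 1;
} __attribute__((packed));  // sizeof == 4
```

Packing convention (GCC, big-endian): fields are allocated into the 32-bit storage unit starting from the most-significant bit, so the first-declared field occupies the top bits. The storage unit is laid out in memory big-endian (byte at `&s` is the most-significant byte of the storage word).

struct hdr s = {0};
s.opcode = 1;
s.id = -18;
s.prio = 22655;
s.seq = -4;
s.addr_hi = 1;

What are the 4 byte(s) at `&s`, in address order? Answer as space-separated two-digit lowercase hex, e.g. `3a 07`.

opcode:4 = 1 → 0x1 << 28 → word 0x10000000
id:7 = -18 → 0x6e << 21 → word 0x1dc00000
prio:15 = 22655 → 0x587f << 6 → word 0x1dd61fc0
seq:5 = -4 → 0x1c << 1 → word 0x1dd61ff8
addr_hi:1 = 1 → 0x1 << 0 → word 0x1dd61ff9
word = 0x1dd61ff9 → big-endian bytes:
  [0]=0x1d  [1]=0xd6  [2]=0x1f  [3]=0xf9

1d d6 1f f9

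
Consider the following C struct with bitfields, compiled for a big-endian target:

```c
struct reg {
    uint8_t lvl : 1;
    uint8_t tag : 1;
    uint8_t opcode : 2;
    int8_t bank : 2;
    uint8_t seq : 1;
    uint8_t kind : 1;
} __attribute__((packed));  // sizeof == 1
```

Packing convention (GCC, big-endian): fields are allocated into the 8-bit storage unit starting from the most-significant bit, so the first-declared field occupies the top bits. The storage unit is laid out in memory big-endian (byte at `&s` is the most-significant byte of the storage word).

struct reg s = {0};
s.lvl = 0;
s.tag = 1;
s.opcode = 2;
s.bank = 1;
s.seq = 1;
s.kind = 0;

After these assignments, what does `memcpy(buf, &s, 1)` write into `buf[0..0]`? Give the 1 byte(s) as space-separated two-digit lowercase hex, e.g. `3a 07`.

[7+:1] lvl=0 & 0x1 = 0x0; word=0x00
[6+:1] tag=1 & 0x1 = 0x1; word=0x40
[4+:2] opcode=2 & 0x3 = 0x2; word=0x60
[2+:2] bank=1 & 0x3 = 0x1; word=0x64
[1+:1] seq=1 & 0x1 = 0x1; word=0x66
[0+:1] kind=0 & 0x1 = 0x0; word=0x66
word = 0x66 → big-endian bytes:
  [0]=0x66

66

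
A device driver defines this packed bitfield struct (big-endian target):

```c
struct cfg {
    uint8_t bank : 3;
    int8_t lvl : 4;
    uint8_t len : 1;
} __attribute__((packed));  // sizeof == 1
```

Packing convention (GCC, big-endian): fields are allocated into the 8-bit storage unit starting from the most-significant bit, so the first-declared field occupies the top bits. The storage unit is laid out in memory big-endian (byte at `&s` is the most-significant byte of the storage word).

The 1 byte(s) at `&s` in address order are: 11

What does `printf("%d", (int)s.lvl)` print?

-8

[0]=0x11 (big-endian) → word 0x11
bank [5+:3] = (word>>5) & 0x7 = 0
lvl [1+:4] = (word>>1) & 0xf = 8  ←
len [0+:1] = (word>>0) & 0x1 = 1
lvl signed 4b, MSB=1: 8 - 16 = -8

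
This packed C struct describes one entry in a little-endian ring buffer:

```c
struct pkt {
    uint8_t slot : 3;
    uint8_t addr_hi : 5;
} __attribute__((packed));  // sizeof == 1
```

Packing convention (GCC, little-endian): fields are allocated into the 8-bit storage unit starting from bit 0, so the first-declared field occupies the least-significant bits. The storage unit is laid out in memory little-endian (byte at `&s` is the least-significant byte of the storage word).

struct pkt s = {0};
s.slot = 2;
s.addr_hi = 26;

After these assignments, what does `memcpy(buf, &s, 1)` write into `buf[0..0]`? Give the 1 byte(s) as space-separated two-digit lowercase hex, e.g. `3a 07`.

[0+:3] slot=2 & 0x7 = 0x2; word=0x02
[3+:5] addr_hi=26 & 0x1f = 0x1a; word=0xd2
word = 0xd2 → little-endian bytes:
  [0]=0xd2

d2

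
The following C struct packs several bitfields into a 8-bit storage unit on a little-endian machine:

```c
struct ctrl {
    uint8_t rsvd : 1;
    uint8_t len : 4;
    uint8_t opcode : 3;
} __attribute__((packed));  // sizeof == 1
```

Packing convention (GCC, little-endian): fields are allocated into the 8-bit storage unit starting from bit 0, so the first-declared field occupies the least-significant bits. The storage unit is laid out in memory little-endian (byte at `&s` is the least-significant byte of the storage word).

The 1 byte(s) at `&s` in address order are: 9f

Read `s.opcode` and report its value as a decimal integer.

4

[0]=0x9f (little-endian) → word 0x9f
rsvd [0+:1] = (word>>0) & 0x1 = 1
len [1+:4] = (word>>1) & 0xf = 15
opcode [5+:3] = (word>>5) & 0x7 = 4  ←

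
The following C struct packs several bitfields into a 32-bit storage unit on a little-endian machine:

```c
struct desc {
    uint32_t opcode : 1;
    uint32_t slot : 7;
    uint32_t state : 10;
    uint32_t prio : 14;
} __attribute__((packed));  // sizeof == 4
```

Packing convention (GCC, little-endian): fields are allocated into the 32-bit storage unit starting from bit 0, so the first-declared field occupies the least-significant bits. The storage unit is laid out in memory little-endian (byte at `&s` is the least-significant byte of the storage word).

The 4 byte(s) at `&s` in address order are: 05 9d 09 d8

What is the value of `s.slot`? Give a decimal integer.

[0]=0x05 [1]=0x9d [2]=0x09 [3]=0xd8 (little-endian) → word 0xd8099d05
opcode [0+:1] = (word>>0) & 0x1 = 1
slot [1+:7] = (word>>1) & 0x7f = 2  ←
state [8+:10] = (word>>8) & 0x3ff = 413
prio [18+:14] = (word>>18) & 0x3fff = 13826

2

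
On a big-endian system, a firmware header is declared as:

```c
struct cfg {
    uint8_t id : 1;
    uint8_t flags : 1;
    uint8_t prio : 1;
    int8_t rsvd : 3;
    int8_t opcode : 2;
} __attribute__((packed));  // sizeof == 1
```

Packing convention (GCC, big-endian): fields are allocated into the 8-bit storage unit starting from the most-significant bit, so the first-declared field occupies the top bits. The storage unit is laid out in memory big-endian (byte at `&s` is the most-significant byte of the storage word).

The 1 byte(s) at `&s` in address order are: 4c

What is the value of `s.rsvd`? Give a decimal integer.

[0]=0x4c (big-endian) → word 0x4c
id:1 @ bit 7 → (0x4c>>7)&0x1 = 0x0
flags:1 @ bit 6 → (0x4c>>6)&0x1 = 0x1
prio:1 @ bit 5 → (0x4c>>5)&0x1 = 0x0
rsvd:3 @ bit 2 → (0x4c>>2)&0x7 = 0x3  ←
opcode:2 @ bit 0 → (0x4c>>0)&0x3 = 0x0
rsvd signed 3b, MSB=0: value = 3

3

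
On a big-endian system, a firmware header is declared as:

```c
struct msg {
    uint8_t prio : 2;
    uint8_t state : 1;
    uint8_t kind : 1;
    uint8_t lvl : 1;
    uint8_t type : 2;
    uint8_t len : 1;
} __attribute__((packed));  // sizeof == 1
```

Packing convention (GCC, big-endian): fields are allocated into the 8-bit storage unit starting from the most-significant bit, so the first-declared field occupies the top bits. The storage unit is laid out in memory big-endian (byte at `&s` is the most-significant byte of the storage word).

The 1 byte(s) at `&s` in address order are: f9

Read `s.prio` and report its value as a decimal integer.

3

[0]=0xf9 (big-endian) → word 0xf9
prio:2 @ bit 6 → (0xf9>>6)&0x3 = 0x3  ←
state:1 @ bit 5 → (0xf9>>5)&0x1 = 0x1
kind:1 @ bit 4 → (0xf9>>4)&0x1 = 0x1
lvl:1 @ bit 3 → (0xf9>>3)&0x1 = 0x1
type:2 @ bit 1 → (0xf9>>1)&0x3 = 0x0
len:1 @ bit 0 → (0xf9>>0)&0x1 = 0x1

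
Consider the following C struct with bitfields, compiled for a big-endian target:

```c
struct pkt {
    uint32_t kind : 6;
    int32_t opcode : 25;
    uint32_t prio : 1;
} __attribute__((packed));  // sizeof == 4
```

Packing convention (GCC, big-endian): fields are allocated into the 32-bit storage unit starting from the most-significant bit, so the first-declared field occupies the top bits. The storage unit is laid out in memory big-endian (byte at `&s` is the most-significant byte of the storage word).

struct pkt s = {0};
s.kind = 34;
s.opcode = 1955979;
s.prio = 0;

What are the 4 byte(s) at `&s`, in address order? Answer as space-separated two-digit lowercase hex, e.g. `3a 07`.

kind:6 = 34 → 0x22 << 26 → word 0x88000000
opcode:25 = 1955979 → 0x1dd88b << 1 → word 0x883bb116
prio:1 = 0 → 0x0 << 0 → word 0x883bb116
word = 0x883bb116 → big-endian bytes:
  [0]=0x88  [1]=0x3b  [2]=0xb1  [3]=0x16

88 3b b1 16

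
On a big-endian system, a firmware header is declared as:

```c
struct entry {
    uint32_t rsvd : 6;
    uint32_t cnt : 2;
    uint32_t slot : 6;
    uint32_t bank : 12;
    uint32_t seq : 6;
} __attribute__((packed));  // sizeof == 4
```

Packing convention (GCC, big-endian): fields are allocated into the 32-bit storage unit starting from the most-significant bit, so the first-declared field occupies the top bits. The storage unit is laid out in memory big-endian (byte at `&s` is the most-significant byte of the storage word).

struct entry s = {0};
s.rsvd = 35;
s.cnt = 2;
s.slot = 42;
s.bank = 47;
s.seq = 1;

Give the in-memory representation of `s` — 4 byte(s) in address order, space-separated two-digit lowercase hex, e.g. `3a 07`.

rsvd (6b) val=35 bits=0x23 at bit 26: 0x8c000000
cnt (2b) val=2 bits=0x2 at bit 24: 0x8e000000
slot (6b) val=42 bits=0x2a at bit 18: 0x8ea80000
bank (12b) val=47 bits=0x2f at bit 6: 0x8ea80bc0
seq (6b) val=1 bits=0x1 at bit 0: 0x8ea80bc1
word = 0x8ea80bc1 → big-endian bytes:
  [0]=0x8e  [1]=0xa8  [2]=0x0b  [3]=0xc1

8e a8 0b c1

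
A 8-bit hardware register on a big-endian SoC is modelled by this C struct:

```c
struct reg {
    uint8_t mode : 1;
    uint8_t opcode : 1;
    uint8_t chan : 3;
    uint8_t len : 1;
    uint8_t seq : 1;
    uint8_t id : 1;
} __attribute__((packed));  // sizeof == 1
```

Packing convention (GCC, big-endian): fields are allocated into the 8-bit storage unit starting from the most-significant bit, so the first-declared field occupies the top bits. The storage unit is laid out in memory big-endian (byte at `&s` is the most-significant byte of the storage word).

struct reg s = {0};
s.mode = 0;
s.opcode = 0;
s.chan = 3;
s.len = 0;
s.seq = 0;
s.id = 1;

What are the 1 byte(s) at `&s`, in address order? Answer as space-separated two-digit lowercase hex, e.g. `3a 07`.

19

[7+:1] mode=0 & 0x1 = 0x0; word=0x00
[6+:1] opcode=0 & 0x1 = 0x0; word=0x00
[3+:3] chan=3 & 0x7 = 0x3; word=0x18
[2+:1] len=0 & 0x1 = 0x0; word=0x18
[1+:1] seq=0 & 0x1 = 0x0; word=0x18
[0+:1] id=1 & 0x1 = 0x1; word=0x19
word = 0x19 → big-endian bytes:
  [0]=0x19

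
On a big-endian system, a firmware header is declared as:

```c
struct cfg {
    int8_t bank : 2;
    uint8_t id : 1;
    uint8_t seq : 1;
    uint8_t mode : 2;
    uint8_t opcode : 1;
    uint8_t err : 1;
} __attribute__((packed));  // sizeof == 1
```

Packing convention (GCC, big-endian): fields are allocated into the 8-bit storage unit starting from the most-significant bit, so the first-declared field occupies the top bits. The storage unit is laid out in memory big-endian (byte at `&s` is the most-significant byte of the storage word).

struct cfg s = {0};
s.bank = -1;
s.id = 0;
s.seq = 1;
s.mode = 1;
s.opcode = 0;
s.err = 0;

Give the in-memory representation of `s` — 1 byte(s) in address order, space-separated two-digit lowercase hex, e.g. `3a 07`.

d4

bank (2b) val=-1 bits=0x3 at bit 6: 0xc0
id (1b) val=0 bits=0x0 at bit 5: 0xc0
seq (1b) val=1 bits=0x1 at bit 4: 0xd0
mode (2b) val=1 bits=0x1 at bit 2: 0xd4
opcode (1b) val=0 bits=0x0 at bit 1: 0xd4
err (1b) val=0 bits=0x0 at bit 0: 0xd4
word = 0xd4 → big-endian bytes:
  [0]=0xd4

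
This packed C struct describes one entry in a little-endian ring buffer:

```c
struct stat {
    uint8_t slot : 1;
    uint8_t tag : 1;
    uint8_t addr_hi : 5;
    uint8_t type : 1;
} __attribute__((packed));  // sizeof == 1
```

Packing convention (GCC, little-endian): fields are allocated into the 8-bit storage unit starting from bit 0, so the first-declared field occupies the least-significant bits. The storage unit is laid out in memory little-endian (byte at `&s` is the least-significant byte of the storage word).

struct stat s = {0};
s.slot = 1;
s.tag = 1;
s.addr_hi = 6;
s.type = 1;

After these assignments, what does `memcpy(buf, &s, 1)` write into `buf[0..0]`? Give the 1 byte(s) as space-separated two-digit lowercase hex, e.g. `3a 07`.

9b

slot (1b) val=1 bits=0x1 at bit 0: 0x01
tag (1b) val=1 bits=0x1 at bit 1: 0x03
addr_hi (5b) val=6 bits=0x6 at bit 2: 0x1b
type (1b) val=1 bits=0x1 at bit 7: 0x9b
word = 0x9b → little-endian bytes:
  [0]=0x9b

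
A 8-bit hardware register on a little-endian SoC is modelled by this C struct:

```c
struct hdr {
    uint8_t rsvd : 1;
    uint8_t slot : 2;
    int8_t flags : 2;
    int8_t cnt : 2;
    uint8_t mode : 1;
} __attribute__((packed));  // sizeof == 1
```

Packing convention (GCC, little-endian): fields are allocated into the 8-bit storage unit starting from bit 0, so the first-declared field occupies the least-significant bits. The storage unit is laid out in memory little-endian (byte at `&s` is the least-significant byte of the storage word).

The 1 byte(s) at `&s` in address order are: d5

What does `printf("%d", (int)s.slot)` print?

[0]=0xd5 (little-endian) → word 0xd5
rsvd:1 @ bit 0 → (0xd5>>0)&0x1 = 0x1
slot:2 @ bit 1 → (0xd5>>1)&0x3 = 0x2  ←
flags:2 @ bit 3 → (0xd5>>3)&0x3 = 0x2
cnt:2 @ bit 5 → (0xd5>>5)&0x3 = 0x2
mode:1 @ bit 7 → (0xd5>>7)&0x1 = 0x1

2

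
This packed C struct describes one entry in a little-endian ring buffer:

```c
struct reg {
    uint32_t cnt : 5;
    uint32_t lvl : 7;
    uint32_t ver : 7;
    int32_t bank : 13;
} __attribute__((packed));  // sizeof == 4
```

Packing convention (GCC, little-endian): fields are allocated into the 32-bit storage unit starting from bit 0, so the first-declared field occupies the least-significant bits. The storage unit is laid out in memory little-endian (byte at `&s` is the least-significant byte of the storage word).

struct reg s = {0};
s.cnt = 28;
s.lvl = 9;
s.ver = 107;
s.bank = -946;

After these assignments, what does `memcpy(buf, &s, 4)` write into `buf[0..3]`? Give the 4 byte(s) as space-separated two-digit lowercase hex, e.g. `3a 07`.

3c b1 76 e2

cnt:5 = 28 → 0x1c << 0 → word 0x0000001c
lvl:7 = 9 → 0x9 << 5 → word 0x0000013c
ver:7 = 107 → 0x6b << 12 → word 0x0006b13c
bank:13 = -946 → 0x1c4e << 19 → word 0xe276b13c
word = 0xe276b13c → little-endian bytes:
  [0]=0x3c  [1]=0xb1  [2]=0x76  [3]=0xe2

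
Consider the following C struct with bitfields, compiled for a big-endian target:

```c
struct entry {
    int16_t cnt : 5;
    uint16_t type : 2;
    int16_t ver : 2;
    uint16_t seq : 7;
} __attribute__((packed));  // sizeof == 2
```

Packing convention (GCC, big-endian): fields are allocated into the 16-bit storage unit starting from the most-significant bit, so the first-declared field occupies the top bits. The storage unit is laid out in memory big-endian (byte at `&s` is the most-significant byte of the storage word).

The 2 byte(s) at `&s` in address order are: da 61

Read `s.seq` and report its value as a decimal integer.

[0]=0xda [1]=0x61 (big-endian) → word 0xda61
cnt:5 @ bit 11 → (0xda61>>11)&0x1f = 0x1b
type:2 @ bit 9 → (0xda61>>9)&0x3 = 0x1
ver:2 @ bit 7 → (0xda61>>7)&0x3 = 0x0
seq:7 @ bit 0 → (0xda61>>0)&0x7f = 0x61  ←

97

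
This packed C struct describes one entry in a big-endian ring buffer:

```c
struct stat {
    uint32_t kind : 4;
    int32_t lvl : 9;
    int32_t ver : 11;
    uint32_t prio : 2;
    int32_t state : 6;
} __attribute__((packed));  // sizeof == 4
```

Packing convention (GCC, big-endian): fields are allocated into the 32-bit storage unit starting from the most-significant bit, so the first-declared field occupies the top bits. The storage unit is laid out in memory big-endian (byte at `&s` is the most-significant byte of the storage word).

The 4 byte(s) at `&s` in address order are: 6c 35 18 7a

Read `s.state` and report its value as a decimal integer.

-6

[0]=0x6c [1]=0x35 [2]=0x18 [3]=0x7a (big-endian) → word 0x6c35187a
kind [28+:4] = (word>>28) & 0xf = 6
lvl [19+:9] = (word>>19) & 0x1ff = 390
ver [8+:11] = (word>>8) & 0x7ff = 1304
prio [6+:2] = (word>>6) & 0x3 = 1
state [0+:6] = (word>>0) & 0x3f = 58  ←
state signed 6b, MSB=1: 58 - 64 = -6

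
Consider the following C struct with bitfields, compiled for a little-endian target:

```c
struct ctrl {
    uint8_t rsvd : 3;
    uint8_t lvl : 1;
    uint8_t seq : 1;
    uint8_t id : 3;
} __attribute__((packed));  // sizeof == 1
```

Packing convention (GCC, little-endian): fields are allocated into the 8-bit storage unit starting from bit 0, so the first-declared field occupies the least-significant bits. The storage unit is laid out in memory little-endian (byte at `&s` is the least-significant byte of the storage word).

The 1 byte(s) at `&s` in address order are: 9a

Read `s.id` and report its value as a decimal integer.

[0]=0x9a (little-endian) → word 0x9a
rsvd:3 @ bit 0 → (0x9a>>0)&0x7 = 0x2
lvl:1 @ bit 3 → (0x9a>>3)&0x1 = 0x1
seq:1 @ bit 4 → (0x9a>>4)&0x1 = 0x1
id:3 @ bit 5 → (0x9a>>5)&0x7 = 0x4  ←

4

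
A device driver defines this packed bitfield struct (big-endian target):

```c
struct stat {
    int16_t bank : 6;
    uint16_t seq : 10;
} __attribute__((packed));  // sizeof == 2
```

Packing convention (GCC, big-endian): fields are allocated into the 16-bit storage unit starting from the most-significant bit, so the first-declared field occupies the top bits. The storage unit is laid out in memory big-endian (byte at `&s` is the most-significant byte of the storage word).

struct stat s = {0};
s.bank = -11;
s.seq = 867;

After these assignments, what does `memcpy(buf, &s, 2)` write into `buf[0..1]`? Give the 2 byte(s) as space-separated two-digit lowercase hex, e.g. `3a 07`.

d7 63

bank:6 = -11 → 0x35 << 10 → word 0xd400
seq:10 = 867 → 0x363 << 0 → word 0xd763
word = 0xd763 → big-endian bytes:
  [0]=0xd7  [1]=0x63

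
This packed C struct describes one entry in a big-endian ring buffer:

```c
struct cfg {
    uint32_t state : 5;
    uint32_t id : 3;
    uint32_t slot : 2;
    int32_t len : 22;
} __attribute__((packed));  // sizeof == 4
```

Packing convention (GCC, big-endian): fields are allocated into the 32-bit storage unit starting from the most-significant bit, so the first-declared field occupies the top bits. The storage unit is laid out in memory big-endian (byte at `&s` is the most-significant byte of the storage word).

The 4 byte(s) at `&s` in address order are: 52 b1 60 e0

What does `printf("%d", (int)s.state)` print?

10

[0]=0x52 [1]=0xb1 [2]=0x60 [3]=0xe0 (big-endian) → word 0x52b160e0
state [27+:5] = (word>>27) & 0x1f = 10  ←
id [24+:3] = (word>>24) & 0x7 = 2
slot [22+:2] = (word>>22) & 0x3 = 2
len [0+:22] = (word>>0) & 0x3fffff = 3236064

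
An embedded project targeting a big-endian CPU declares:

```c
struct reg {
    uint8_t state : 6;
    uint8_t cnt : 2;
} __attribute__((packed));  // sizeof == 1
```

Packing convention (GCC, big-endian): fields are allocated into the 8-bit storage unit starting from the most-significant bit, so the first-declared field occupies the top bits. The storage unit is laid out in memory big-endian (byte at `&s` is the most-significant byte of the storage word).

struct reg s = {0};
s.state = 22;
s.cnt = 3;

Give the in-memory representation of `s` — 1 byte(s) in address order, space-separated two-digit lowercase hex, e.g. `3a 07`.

5b

state (6b) val=22 bits=0x16 at bit 2: 0x58
cnt (2b) val=3 bits=0x3 at bit 0: 0x5b
word = 0x5b → big-endian bytes:
  [0]=0x5b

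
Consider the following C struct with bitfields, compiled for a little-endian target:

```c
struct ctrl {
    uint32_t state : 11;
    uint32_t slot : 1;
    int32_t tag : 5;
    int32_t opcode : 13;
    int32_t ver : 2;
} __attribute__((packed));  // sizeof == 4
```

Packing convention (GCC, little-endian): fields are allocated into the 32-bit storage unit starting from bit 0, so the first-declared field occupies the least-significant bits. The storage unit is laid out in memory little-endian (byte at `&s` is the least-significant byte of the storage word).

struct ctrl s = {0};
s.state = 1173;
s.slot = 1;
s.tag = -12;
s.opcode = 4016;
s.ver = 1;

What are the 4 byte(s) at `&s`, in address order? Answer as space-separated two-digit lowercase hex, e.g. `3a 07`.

95 4c 61 5f

state (11b) val=1173 bits=0x495 at bit 0: 0x00000495
slot (1b) val=1 bits=0x1 at bit 11: 0x00000c95
tag (5b) val=-12 bits=0x14 at bit 12: 0x00014c95
opcode (13b) val=4016 bits=0xfb0 at bit 17: 0x1f614c95
ver (2b) val=1 bits=0x1 at bit 30: 0x5f614c95
word = 0x5f614c95 → little-endian bytes:
  [0]=0x95  [1]=0x4c  [2]=0x61  [3]=0x5f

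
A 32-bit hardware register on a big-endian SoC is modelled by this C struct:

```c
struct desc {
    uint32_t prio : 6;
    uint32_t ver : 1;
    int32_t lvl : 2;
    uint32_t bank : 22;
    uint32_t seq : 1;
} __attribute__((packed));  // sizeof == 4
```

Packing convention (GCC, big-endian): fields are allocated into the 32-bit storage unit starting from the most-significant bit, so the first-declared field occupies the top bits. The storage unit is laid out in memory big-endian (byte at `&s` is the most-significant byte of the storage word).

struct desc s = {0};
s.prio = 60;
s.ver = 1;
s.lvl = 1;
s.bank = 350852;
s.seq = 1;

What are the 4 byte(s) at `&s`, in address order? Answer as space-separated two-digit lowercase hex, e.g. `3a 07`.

prio (6b) val=60 bits=0x3c at bit 26: 0xf0000000
ver (1b) val=1 bits=0x1 at bit 25: 0xf2000000
lvl (2b) val=1 bits=0x1 at bit 23: 0xf2800000
bank (22b) val=350852 bits=0x55a84 at bit 1: 0xf28ab508
seq (1b) val=1 bits=0x1 at bit 0: 0xf28ab509
word = 0xf28ab509 → big-endian bytes:
  [0]=0xf2  [1]=0x8a  [2]=0xb5  [3]=0x09

f2 8a b5 09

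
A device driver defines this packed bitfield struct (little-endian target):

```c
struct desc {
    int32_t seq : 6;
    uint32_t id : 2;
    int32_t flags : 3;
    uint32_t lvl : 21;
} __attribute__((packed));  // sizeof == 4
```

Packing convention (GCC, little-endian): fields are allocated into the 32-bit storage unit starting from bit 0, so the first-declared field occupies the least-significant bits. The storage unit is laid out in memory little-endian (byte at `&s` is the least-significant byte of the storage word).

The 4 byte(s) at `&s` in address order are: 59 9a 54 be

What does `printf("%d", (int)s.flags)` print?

[0]=0x59 [1]=0x9a [2]=0x54 [3]=0xbe (little-endian) → word 0xbe549a59
seq [0+:6] = (word>>0) & 0x3f = 25
id [6+:2] = (word>>6) & 0x3 = 1
flags [8+:3] = (word>>8) & 0x7 = 2  ←
lvl [11+:21] = (word>>11) & 0x1fffff = 1559187
flags signed 3b, MSB=0: value = 2

2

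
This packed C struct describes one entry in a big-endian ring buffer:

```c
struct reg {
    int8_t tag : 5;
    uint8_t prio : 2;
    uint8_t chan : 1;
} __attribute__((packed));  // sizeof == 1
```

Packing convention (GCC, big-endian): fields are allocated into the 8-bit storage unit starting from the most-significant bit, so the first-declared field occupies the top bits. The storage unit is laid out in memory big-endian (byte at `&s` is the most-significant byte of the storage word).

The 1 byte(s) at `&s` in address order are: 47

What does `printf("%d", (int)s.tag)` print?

[0]=0x47 (big-endian) → word 0x47
tag:5 @ bit 3 → (0x47>>3)&0x1f = 0x8  ←
prio:2 @ bit 1 → (0x47>>1)&0x3 = 0x3
chan:1 @ bit 0 → (0x47>>0)&0x1 = 0x1
tag signed 5b, MSB=0: value = 8

8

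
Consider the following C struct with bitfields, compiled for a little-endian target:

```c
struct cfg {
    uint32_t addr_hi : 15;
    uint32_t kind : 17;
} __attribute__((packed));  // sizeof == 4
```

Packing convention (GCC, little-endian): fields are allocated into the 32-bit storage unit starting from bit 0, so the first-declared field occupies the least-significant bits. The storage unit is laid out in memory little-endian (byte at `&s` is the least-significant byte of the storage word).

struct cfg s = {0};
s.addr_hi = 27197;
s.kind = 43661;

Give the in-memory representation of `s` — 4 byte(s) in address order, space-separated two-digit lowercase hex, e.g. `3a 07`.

3d ea 46 55

addr_hi:15 = 27197 → 0x6a3d << 0 → word 0x00006a3d
kind:17 = 43661 → 0xaa8d << 15 → word 0x5546ea3d
word = 0x5546ea3d → little-endian bytes:
  [0]=0x3d  [1]=0xea  [2]=0x46  [3]=0x55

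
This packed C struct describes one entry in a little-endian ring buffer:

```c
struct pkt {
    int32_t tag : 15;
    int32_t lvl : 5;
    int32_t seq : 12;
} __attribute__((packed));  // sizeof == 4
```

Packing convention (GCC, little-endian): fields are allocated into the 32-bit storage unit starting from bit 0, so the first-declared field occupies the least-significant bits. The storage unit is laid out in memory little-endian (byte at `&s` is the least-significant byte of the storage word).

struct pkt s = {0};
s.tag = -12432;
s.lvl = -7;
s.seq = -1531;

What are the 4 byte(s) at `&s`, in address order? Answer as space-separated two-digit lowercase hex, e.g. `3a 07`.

70 cf 5c a0

tag:15 = -12432 → 0x4f70 << 0 → word 0x00004f70
lvl:5 = -7 → 0x19 << 15 → word 0x000ccf70
seq:12 = -1531 → 0xa05 << 20 → word 0xa05ccf70
word = 0xa05ccf70 → little-endian bytes:
  [0]=0x70  [1]=0xcf  [2]=0x5c  [3]=0xa0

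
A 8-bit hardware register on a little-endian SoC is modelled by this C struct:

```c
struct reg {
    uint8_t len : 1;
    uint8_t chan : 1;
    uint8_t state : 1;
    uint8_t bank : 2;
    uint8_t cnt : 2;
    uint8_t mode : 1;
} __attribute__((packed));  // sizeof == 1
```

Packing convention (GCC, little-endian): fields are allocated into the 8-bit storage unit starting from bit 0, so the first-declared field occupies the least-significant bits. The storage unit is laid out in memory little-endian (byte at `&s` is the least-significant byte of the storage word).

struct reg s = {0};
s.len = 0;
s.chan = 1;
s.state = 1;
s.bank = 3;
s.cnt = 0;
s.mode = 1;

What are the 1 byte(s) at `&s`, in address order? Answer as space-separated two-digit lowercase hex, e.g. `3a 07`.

9e

len (1b) val=0 bits=0x0 at bit 0: 0x00
chan (1b) val=1 bits=0x1 at bit 1: 0x02
state (1b) val=1 bits=0x1 at bit 2: 0x06
bank (2b) val=3 bits=0x3 at bit 3: 0x1e
cnt (2b) val=0 bits=0x0 at bit 5: 0x1e
mode (1b) val=1 bits=0x1 at bit 7: 0x9e
word = 0x9e → little-endian bytes:
  [0]=0x9e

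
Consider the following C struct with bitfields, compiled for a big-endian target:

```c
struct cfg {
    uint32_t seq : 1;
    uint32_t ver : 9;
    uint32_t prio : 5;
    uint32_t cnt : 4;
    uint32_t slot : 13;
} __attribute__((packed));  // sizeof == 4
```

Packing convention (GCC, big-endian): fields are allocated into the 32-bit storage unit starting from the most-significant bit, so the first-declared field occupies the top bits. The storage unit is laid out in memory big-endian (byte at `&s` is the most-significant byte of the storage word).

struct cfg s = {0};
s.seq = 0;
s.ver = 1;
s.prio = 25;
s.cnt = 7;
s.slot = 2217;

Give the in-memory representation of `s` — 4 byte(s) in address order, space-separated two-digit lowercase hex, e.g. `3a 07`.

00 72 e8 a9

[31+:1] seq=0 & 0x1 = 0x0; word=0x00000000
[22+:9] ver=1 & 0x1ff = 0x1; word=0x00400000
[17+:5] prio=25 & 0x1f = 0x19; word=0x00720000
[13+:4] cnt=7 & 0xf = 0x7; word=0x0072e000
[0+:13] slot=2217 & 0x1fff = 0x8a9; word=0x0072e8a9
word = 0x0072e8a9 → big-endian bytes:
  [0]=0x00  [1]=0x72  [2]=0xe8  [3]=0xa9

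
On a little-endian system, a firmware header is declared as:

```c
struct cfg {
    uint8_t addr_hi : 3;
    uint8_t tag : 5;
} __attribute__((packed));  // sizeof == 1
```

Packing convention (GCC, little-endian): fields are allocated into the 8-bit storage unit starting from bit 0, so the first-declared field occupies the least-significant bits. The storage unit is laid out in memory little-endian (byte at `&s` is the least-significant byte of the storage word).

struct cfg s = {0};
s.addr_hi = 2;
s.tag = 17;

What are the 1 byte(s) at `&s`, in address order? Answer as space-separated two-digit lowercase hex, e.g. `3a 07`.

[0+:3] addr_hi=2 & 0x7 = 0x2; word=0x02
[3+:5] tag=17 & 0x1f = 0x11; word=0x8a
word = 0x8a → little-endian bytes:
  [0]=0x8a

8a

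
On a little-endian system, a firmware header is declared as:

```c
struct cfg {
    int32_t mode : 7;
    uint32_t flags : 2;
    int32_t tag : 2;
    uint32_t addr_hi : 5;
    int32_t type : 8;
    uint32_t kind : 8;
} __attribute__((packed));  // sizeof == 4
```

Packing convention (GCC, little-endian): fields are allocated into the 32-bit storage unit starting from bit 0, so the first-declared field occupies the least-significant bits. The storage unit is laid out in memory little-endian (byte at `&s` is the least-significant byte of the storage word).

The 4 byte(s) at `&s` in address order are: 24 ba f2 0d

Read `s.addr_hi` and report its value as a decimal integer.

23

[0]=0x24 [1]=0xba [2]=0xf2 [3]=0x0d (little-endian) → word 0x0df2ba24
mode [0+:7] = (word>>0) & 0x7f = 36
flags [7+:2] = (word>>7) & 0x3 = 0
tag [9+:2] = (word>>9) & 0x3 = 1
addr_hi [11+:5] = (word>>11) & 0x1f = 23  ←
type [16+:8] = (word>>16) & 0xff = 242
kind [24+:8] = (word>>24) & 0xff = 13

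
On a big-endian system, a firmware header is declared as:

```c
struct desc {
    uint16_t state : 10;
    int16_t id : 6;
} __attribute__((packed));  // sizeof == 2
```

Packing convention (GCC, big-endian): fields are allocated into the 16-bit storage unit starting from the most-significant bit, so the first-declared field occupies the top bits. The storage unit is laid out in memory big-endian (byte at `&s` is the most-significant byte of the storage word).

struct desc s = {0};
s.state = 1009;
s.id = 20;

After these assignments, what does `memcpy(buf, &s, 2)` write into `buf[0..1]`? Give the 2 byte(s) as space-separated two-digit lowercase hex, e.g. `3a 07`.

fc 54

state:10 = 1009 → 0x3f1 << 6 → word 0xfc40
id:6 = 20 → 0x14 << 0 → word 0xfc54
word = 0xfc54 → big-endian bytes:
  [0]=0xfc  [1]=0x54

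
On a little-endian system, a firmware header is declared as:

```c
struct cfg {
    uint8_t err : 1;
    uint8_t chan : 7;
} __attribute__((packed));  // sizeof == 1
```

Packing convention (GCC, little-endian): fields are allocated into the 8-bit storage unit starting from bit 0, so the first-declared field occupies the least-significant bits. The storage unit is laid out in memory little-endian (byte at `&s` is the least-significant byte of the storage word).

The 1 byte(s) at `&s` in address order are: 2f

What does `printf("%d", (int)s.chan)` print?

23

[0]=0x2f (little-endian) → word 0x2f
err [0+:1] = (word>>0) & 0x1 = 1
chan [1+:7] = (word>>1) & 0x7f = 23  ←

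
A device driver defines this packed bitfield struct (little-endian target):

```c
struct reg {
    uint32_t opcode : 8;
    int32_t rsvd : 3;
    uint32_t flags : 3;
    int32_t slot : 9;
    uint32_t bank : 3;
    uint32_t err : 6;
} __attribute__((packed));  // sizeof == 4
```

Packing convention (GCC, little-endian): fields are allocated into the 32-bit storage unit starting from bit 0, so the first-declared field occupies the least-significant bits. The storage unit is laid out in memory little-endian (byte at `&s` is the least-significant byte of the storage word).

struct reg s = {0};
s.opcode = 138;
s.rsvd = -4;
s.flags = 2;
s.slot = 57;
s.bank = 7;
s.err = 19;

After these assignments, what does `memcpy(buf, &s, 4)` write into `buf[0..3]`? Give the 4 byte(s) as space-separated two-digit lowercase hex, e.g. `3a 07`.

opcode:8 = 138 → 0x8a << 0 → word 0x0000008a
rsvd:3 = -4 → 0x4 << 8 → word 0x0000048a
flags:3 = 2 → 0x2 << 11 → word 0x0000148a
slot:9 = 57 → 0x39 << 14 → word 0x000e548a
bank:3 = 7 → 0x7 << 23 → word 0x038e548a
err:6 = 19 → 0x13 << 26 → word 0x4f8e548a
word = 0x4f8e548a → little-endian bytes:
  [0]=0x8a  [1]=0x54  [2]=0x8e  [3]=0x4f

8a 54 8e 4f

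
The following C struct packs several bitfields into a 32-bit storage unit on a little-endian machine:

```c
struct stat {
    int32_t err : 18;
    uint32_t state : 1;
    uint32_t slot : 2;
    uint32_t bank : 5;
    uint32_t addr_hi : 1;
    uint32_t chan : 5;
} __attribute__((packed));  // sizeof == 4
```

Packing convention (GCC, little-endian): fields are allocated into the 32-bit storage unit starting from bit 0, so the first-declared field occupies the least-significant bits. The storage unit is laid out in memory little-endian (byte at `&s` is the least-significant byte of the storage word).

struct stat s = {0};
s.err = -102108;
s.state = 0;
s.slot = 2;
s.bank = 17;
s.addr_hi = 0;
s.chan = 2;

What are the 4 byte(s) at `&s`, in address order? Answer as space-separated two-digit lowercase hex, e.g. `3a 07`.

24 71 32 12

err:18 = -102108 → 0x27124 << 0 → word 0x00027124
state:1 = 0 → 0x0 << 18 → word 0x00027124
slot:2 = 2 → 0x2 << 19 → word 0x00127124
bank:5 = 17 → 0x11 << 21 → word 0x02327124
addr_hi:1 = 0 → 0x0 << 26 → word 0x02327124
chan:5 = 2 → 0x2 << 27 → word 0x12327124
word = 0x12327124 → little-endian bytes:
  [0]=0x24  [1]=0x71  [2]=0x32  [3]=0x12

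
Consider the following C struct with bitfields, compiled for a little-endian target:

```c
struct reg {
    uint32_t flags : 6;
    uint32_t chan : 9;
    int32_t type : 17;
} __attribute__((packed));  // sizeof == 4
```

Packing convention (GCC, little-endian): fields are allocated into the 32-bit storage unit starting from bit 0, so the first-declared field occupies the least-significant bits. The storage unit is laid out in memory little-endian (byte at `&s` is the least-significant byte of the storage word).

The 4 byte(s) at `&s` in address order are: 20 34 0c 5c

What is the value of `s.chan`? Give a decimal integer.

[0]=0x20 [1]=0x34 [2]=0x0c [3]=0x5c (little-endian) → word 0x5c0c3420
flags [0+:6] = (word>>0) & 0x3f = 32
chan [6+:9] = (word>>6) & 0x1ff = 208  ←
type [15+:17] = (word>>15) & 0x1ffff = 47128

208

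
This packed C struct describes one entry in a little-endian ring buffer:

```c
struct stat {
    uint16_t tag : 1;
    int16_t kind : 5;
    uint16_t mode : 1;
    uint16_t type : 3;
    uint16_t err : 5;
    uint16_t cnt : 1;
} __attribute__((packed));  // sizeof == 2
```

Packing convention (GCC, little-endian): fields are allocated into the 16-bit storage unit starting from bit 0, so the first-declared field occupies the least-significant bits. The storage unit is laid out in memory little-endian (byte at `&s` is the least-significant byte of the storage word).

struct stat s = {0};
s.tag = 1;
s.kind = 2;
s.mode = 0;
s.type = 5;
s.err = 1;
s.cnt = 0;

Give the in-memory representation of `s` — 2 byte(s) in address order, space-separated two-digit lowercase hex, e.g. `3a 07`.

tag:1 = 1 → 0x1 << 0 → word 0x0001
kind:5 = 2 → 0x2 << 1 → word 0x0005
mode:1 = 0 → 0x0 << 6 → word 0x0005
type:3 = 5 → 0x5 << 7 → word 0x0285
err:5 = 1 → 0x1 << 10 → word 0x0685
cnt:1 = 0 → 0x0 << 15 → word 0x0685
word = 0x0685 → little-endian bytes:
  [0]=0x85  [1]=0x06

85 06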